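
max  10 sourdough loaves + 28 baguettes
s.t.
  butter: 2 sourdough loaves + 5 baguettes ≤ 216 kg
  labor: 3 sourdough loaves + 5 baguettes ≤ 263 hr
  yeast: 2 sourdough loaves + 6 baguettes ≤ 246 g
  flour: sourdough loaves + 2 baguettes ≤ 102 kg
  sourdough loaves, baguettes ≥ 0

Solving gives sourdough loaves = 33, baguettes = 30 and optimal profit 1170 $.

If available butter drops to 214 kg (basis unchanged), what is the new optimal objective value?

1166

At the optimum: butter uses 216 of 216 (binding); labor uses 249 of 263 (slack = 14); yeast uses 246 of 246 (binding); flour uses 93 of 102 (slack = 9).
Since labor, flour are not tight, their duals are 0.
Dual feasibility on the basic columns requires 2·y_butter + 2·y_yeast = 10, 5·y_butter + 6·y_yeast = 28.
Solving: y_butter = 2, y_yeast = 3.
Δz = y_butter·Δb = 2 × (-2) = -4, so new z* = 1170 − 4 = 1166.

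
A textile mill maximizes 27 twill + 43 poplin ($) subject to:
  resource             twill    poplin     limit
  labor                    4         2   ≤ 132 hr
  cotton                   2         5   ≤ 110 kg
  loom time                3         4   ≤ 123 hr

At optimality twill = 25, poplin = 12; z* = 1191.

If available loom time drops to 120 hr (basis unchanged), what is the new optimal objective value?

1170

Binding: cotton and loom time. Non-binding: labor (8 unused).
Since labor is not tight, its dual is 0.
The binding rows give the dual system: 2·y_cotton + 3·y_loom time = 27 and 5·y_cotton + 4·y_loom time = 43.
→ y_cotton = 3 and y_loom time = 7.
Δz = y_loom time·Δb = 7 × (-3) = -21, so new z* = 1191 − 21 = 1170.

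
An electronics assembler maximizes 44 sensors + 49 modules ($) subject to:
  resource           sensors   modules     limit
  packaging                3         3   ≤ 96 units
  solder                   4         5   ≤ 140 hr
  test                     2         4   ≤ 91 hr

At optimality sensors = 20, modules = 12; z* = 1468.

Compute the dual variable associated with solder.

At the optimum: packaging uses 96 of 96 (binding); solder uses 140 of 140 (binding); test uses 88 of 91 (slack = 3).
By complementary slackness, y = 0 for the non-binding constraint.
Dual feasibility on the basic columns requires 3·y_packaging + 4·y_solder = 44, 3·y_packaging + 5·y_solder = 49.
→ y_packaging = 8 and y_solder = 5.
Shadow price of solder = 5.

5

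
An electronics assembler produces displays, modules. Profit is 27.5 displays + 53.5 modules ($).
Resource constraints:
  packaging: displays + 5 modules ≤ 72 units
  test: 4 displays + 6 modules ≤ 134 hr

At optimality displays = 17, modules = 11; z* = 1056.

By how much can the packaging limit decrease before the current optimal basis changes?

Binding constraints: packaging, test. The basis is B = [[1,5],[4,6]] with det -14.
Per unit decrease in packaging, x* moves by d = (0.4286, -0.2857).
The basis stays optimal until modules reaches 0; allowable decrease = 38.5 units.

38.5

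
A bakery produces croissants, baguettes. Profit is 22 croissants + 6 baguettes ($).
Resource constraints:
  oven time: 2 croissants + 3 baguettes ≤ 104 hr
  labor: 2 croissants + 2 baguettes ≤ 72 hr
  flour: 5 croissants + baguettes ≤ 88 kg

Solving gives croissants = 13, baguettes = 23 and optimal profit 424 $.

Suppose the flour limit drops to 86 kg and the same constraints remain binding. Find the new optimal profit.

At the optimum: oven time uses 95 of 104 (slack = 9); labor uses 72 of 72 (binding); flour uses 88 of 88 (binding).
Slack constraints have shadow price 0 (complementary slackness).
The binding rows give the dual system: 2·y_labor + 5·y_flour = 22 and 2·y_labor + 1·y_flour = 6.
→ y_labor = 1 and y_flour = 4.
Δz = y_flour·Δb = 4 × (-2) = -8, so new z* = 424 − 8 = 416.

416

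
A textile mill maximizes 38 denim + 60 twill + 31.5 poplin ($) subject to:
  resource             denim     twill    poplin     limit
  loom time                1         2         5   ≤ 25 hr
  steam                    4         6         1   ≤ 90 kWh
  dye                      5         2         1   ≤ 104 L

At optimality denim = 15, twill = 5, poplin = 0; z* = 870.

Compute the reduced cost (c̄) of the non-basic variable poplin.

Binding: loom time and steam. Non-binding: dye (19 unused).
By complementary slackness, y = 0 for the non-binding constraint.
From A_Bᵀ y = c: 1·y_loom time + 4·y_steam = 38; 2·y_loom time + 6·y_steam = 60.
Solving: y_loom time = 6, y_steam = 8.
Reduced cost of poplin: c₃ − yᵀa₃ = 31.5 − (6·5 + 8·1) = 31.5 − 38 = -6.5.

-6.5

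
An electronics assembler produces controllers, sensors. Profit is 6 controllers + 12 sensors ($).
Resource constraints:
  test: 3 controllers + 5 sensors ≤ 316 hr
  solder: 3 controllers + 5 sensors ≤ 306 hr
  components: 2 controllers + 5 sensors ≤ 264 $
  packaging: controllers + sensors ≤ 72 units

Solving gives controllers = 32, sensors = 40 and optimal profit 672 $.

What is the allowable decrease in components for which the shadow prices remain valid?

Binding constraints: components, packaging. The basis is B = [[2,5],[1,1]] with det -3.
Per unit decrease in components, x* moves by d = (0.3333, -0.3333).
The basis stays optimal until sensors reaches 0; allowable decrease = 120 $.

120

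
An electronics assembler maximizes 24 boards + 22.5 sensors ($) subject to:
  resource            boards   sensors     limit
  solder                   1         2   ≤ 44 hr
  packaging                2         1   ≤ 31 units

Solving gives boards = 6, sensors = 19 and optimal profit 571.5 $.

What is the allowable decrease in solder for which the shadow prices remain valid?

Binding constraints: solder, packaging. The basis is B = [[1,2],[2,1]] with det -3.
Per unit decrease in solder, x* moves by d = (0.3333, -0.6667).
The basis stays optimal until sensors reaches 0; allowable decrease = 28.5 hr.

28.5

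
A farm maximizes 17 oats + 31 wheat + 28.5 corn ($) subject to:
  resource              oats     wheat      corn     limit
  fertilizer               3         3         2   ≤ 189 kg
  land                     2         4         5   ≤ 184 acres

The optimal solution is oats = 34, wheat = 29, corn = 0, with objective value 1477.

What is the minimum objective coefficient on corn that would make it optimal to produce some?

37

Check each constraint at x*: fertilizer 189/189 (tight); land 184/184 (tight).
From A_Bᵀ y = c: 3·y_fertilizer + 2·y_land = 17; 3·y_fertilizer + 4·y_land = 31.
→ y_fertilizer = 1 and y_land = 7.
corn enters the basis when its profit ≥ yᵀa₃ = 1·2 + 7·5 = 37.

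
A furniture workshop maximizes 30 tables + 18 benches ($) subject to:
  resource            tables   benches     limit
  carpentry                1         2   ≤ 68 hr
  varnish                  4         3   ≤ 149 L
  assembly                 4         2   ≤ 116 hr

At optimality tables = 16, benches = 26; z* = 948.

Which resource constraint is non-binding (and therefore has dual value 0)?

varnish

carpentry: 68/68 (binding)
varnish: 142/149 (slack 7)
assembly: 116/116 (binding)
By complementary slackness, a constraint with positive slack has shadow price 0 → varnish.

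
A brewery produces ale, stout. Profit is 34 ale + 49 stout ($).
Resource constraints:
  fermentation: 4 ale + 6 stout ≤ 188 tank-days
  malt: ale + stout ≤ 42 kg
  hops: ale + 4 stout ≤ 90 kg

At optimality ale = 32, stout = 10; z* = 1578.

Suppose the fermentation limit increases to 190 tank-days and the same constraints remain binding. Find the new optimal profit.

At the optimum: fermentation uses 188 of 188 (binding); malt uses 42 of 42 (binding); hops uses 72 of 90 (slack = 18).
Slack constraints have shadow price 0 (complementary slackness).
The binding rows give the dual system: 4·y_fermentation + 1·y_malt = 34 and 6·y_fermentation + 1·y_malt = 49.
→ y_fermentation = 7.5 and y_malt = 4.
Δz = y_fermentation·Δb = 7.5 × (2) = 15, so new z* = 1578 + 15 = 1593.

1593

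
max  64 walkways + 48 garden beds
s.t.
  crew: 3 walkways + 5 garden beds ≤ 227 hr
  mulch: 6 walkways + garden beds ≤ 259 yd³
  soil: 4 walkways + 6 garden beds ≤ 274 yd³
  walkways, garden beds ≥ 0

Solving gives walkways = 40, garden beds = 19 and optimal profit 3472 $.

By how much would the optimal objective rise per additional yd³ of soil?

7

Binding: mulch and soil. Non-binding: crew (12 unused).
Since crew is not tight, its dual is 0.
Dual feasibility on the basic columns requires 6·y_mulch + 4·y_soil = 64, 1·y_mulch + 6·y_soil = 48.
Solving: y_mulch = 6, y_soil = 7.
Shadow price of soil = 7.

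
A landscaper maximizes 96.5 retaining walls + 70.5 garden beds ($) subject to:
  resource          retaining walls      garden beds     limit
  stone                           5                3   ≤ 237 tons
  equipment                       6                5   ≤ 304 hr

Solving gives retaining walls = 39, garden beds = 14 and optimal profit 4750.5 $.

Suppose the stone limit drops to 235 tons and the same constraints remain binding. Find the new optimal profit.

4733.5

At the optimum: stone uses 237 of 237 (binding); equipment uses 304 of 304 (binding).
Dual feasibility on the basic columns requires 5·y_stone + 6·y_equipment = 96.5, 3·y_stone + 5·y_equipment = 70.5.
Solving: y_stone = 8.5, y_equipment = 9.
Δz = y_stone·Δb = 8.5 × (-2) = -17, so new z* = 4750.5 − 17 = 4733.5.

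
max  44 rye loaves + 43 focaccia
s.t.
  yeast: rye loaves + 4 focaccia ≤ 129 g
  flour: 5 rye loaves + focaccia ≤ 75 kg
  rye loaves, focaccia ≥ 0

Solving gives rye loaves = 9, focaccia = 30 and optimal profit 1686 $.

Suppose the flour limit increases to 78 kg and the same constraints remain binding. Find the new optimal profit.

Both yeast and flour are binding at x*.
The binding rows give the dual system: 1·y_yeast + 5·y_flour = 44 and 4·y_yeast + 1·y_flour = 43.
Solving: y_yeast = 9, y_flour = 7.
Δz = y_flour·Δb = 7 × (3) = 21, so new z* = 1686 + 21 = 1707.

1707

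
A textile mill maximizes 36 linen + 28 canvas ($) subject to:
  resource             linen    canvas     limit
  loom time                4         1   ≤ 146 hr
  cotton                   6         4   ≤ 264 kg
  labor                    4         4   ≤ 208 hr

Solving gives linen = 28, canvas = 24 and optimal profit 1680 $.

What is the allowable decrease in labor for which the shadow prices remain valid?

8

Binding constraints: cotton, labor. The basis is B = [[6,4],[4,4]] with det 8.
Per unit decrease in labor, x* moves by d = (0.5, -0.75).
The basis stays optimal until loom time becomes binding; allowable decrease = 8 hr.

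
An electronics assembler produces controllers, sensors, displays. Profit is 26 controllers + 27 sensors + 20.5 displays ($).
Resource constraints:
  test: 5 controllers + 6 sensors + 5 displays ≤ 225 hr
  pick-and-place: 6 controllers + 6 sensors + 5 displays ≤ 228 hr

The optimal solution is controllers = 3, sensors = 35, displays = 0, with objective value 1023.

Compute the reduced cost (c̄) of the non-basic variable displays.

Both test and pick-and-place are binding at x*.
Dual feasibility on the basic columns requires 5·y_test + 6·y_pick-and-place = 26, 6·y_test + 6·y_pick-and-place = 27.
This yields shadow prices y_test = 1, y_pick-and-place = 3.5.
Reduced cost of displays: c₃ − yᵀa₃ = 20.5 − (1·5 + 3.5·5) = 20.5 − 22.5 = -2.

-2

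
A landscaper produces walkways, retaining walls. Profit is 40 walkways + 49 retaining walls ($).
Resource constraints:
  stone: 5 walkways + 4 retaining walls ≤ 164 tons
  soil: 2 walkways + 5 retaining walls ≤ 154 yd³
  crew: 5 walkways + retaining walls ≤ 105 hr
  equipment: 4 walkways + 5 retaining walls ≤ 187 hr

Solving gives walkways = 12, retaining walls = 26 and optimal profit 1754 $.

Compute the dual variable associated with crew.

0

At the optimum: stone uses 164 of 164 (binding); soil uses 154 of 154 (binding); crew uses 86 of 105 (slack = 19); equipment uses 178 of 187 (slack = 9).
Since crew, equipment are not tight, their duals are 0.
Dual feasibility on the basic columns requires 5·y_stone + 2·y_soil = 40, 4·y_stone + 5·y_soil = 49.
→ y_stone = 6 and y_soil = 5.
Shadow price of crew = 0.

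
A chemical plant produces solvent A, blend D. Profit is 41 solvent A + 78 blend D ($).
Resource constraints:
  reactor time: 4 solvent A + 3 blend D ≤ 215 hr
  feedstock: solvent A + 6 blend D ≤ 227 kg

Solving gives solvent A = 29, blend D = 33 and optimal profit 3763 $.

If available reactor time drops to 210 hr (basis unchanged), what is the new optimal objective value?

3723

Check each constraint at x*: reactor time 215/215 (tight); feedstock 227/227 (tight).
From A_Bᵀ y = c: 4·y_reactor time + 1·y_feedstock = 41; 3·y_reactor time + 6·y_feedstock = 78.
Solving: y_reactor time = 8, y_feedstock = 9.
Δz = y_reactor time·Δb = 8 × (-5) = -40, so new z* = 3763 − 40 = 3723.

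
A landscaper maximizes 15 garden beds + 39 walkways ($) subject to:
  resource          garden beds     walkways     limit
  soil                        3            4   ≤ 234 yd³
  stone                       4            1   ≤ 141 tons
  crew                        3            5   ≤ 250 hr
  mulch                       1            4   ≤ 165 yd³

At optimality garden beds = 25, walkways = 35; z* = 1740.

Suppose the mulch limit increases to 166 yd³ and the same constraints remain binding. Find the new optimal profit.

1746

Check each constraint at x*: soil 215/234 (slack 19); stone 135/141 (slack 6); crew 250/250 (tight); mulch 165/165 (tight).
Slack constraints have shadow price 0 (complementary slackness).
The binding rows give the dual system: 3·y_crew + 1·y_mulch = 15 and 5·y_crew + 4·y_mulch = 39.
This yields shadow prices y_crew = 3, y_mulch = 6.
Δz = y_mulch·Δb = 6 × (1) = 6, so new z* = 1740 + 6 = 1746.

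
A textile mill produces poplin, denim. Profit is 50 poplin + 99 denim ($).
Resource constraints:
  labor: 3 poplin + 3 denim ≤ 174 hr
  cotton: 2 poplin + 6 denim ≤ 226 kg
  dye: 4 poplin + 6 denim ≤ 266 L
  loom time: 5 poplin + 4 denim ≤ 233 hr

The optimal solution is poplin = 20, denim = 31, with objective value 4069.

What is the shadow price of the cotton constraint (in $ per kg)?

8

At the optimum: labor uses 153 of 174 (slack = 21); cotton uses 226 of 226 (binding); dye uses 266 of 266 (binding); loom time uses 224 of 233 (slack = 9).
Slack constraints have shadow price 0 (complementary slackness).
Dual feasibility on the basic columns requires 2·y_cotton + 4·y_dye = 50, 6·y_cotton + 6·y_dye = 99.
→ y_cotton = 8 and y_dye = 8.5.
Shadow price of cotton = 8.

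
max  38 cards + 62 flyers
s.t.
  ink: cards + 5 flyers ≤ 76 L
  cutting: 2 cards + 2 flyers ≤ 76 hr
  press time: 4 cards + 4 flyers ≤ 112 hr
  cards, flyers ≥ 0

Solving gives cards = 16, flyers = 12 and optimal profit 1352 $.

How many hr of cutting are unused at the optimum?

20

cutting used = 2·16 + 2·12 = 56; slack = 76 − 56 = 20.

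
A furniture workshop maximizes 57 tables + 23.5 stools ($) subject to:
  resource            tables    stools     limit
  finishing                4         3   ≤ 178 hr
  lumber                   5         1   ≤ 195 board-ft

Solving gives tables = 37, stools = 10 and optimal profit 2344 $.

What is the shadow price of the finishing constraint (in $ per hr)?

5.5

Check each constraint at x*: finishing 178/178 (tight); lumber 195/195 (tight).
From A_Bᵀ y = c: 4·y_finishing + 5·y_lumber = 57; 3·y_finishing + 1·y_lumber = 23.5.
This yields shadow prices y_finishing = 5.5, y_lumber = 7.
Shadow price of finishing = 5.5.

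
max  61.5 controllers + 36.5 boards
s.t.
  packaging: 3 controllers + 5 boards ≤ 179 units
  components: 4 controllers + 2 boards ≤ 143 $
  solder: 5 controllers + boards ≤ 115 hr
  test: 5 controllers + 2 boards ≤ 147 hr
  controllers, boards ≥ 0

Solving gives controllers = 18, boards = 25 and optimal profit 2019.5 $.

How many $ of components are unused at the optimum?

components used = 4·18 + 2·25 = 122; slack = 143 − 122 = 21.

21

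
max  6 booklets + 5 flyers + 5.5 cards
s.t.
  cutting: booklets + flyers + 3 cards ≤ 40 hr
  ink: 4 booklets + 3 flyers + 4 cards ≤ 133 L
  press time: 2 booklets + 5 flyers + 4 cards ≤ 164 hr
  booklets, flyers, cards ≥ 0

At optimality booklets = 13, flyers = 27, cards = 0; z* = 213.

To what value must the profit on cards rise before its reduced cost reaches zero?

Check each constraint at x*: cutting 40/40 (tight); ink 133/133 (tight); press time 161/164 (slack 3).
By complementary slackness, y = 0 for the non-binding constraint.
From A_Bᵀ y = c: 1·y_cutting + 4·y_ink = 6; 1·y_cutting + 3·y_ink = 5.
This yields shadow prices y_cutting = 2, y_ink = 1.
cards enters the basis when its profit ≥ yᵀa₃ = 2·3 + 1·4 = 10.

10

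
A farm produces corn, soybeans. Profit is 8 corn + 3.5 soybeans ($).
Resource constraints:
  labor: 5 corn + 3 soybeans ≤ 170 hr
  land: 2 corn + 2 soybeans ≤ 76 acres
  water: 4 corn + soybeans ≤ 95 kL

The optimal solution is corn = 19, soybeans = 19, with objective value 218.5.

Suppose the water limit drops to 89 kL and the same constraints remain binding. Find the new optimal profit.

209.5

Binding: land and water. Non-binding: labor (18 unused).
Slack constraints have shadow price 0 (complementary slackness).
From A_Bᵀ y = c: 2·y_land + 4·y_water = 8; 2·y_land + 1·y_water = 3.5.
Solving: y_land = 1, y_water = 1.5.
Δz = y_water·Δb = 1.5 × (-6) = -9, so new z* = 218.5 − 9 = 209.5.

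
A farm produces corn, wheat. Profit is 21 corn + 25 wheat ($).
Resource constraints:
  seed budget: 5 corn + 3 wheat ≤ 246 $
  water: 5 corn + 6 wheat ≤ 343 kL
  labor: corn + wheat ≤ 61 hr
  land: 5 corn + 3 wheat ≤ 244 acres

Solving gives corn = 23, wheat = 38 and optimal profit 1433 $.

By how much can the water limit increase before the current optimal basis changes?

23

Binding constraints: water, labor. The basis is B = [[5,6],[1,1]] with det -1.
Per unit increase in water, x* moves by d = (-1, 1).
The basis stays optimal until corn reaches 0; allowable increase = 23 kL.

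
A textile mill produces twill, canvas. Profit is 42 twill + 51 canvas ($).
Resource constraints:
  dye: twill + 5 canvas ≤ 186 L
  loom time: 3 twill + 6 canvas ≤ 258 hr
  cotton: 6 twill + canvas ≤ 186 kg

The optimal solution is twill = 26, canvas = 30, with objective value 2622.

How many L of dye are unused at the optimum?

10

dye used = 1·26 + 5·30 = 176; slack = 186 − 176 = 10.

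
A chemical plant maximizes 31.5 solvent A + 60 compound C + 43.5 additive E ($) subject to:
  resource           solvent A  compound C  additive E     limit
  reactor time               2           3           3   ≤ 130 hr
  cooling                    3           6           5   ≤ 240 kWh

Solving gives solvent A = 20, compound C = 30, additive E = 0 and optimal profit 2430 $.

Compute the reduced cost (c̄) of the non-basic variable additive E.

Both reactor time and cooling are binding at x*.
From A_Bᵀ y = c: 2·y_reactor time + 3·y_cooling = 31.5; 3·y_reactor time + 6·y_cooling = 60.
This yields shadow prices y_reactor time = 3, y_cooling = 8.5.
Reduced cost of additive E: c₃ − yᵀa₃ = 43.5 − (3·3 + 8.5·5) = 43.5 − 51.5 = -8.

-8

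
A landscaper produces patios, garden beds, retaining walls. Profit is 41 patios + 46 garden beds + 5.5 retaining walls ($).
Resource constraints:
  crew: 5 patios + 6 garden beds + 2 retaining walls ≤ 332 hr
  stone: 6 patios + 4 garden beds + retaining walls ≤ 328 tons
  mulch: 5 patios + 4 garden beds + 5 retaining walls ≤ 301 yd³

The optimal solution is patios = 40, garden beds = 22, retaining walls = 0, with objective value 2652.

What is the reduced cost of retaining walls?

-9.5

At the optimum: crew uses 332 of 332 (binding); stone uses 328 of 328 (binding); mulch uses 288 of 301 (slack = 13).
Since mulch is not tight, its dual is 0.
From A_Bᵀ y = c: 5·y_crew + 6·y_stone = 41; 6·y_crew + 4·y_stone = 46.
Solving: y_crew = 7, y_stone = 1.
Reduced cost of retaining walls: c₃ − yᵀa₃ = 5.5 − (7·2 + 1·1) = 5.5 − 15 = -9.5.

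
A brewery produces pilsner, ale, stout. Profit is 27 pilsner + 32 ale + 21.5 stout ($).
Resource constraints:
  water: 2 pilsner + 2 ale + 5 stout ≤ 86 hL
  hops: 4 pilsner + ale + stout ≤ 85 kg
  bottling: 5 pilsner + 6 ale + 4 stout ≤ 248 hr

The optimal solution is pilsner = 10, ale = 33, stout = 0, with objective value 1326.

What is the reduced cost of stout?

-3.5

At the optimum: water uses 86 of 86 (binding); hops uses 73 of 85 (slack = 12); bottling uses 248 of 248 (binding).
Slack constraints have shadow price 0 (complementary slackness).
From A_Bᵀ y = c: 2·y_water + 5·y_bottling = 27; 2·y_water + 6·y_bottling = 32.
This yields shadow prices y_water = 1, y_bottling = 5.
Reduced cost of stout: c₃ − yᵀa₃ = 21.5 − (1·5 + 5·4) = 21.5 − 25 = -3.5.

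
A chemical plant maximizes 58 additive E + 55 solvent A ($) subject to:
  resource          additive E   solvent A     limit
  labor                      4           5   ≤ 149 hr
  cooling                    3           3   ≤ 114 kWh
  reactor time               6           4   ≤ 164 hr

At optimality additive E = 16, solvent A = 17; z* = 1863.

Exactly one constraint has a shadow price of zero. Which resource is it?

labor: 149/149 (binding)
cooling: 99/114 (slack 15)
reactor time: 164/164 (binding)
By complementary slackness, a constraint with positive slack has shadow price 0 → cooling.

cooling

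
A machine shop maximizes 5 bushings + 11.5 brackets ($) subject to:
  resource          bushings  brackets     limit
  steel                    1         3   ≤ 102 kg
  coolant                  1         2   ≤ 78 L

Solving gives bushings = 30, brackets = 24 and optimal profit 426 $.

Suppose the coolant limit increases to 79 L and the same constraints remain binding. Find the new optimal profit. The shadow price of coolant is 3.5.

Δb = 1, so new z* = 426 + (3.5)·(1) = 426 + 3.5 = 429.5.

429.5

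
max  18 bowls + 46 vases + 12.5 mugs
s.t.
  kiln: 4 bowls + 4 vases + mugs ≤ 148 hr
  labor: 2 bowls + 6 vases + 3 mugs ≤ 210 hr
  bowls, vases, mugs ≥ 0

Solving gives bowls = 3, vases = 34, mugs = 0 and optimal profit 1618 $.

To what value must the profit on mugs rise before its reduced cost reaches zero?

22

Both kiln and labor are binding at x*.
The binding rows give the dual system: 4·y_kiln + 2·y_labor = 18 and 4·y_kiln + 6·y_labor = 46.
This yields shadow prices y_kiln = 1, y_labor = 7.
mugs enters the basis when its profit ≥ yᵀa₃ = 1·1 + 7·3 = 22.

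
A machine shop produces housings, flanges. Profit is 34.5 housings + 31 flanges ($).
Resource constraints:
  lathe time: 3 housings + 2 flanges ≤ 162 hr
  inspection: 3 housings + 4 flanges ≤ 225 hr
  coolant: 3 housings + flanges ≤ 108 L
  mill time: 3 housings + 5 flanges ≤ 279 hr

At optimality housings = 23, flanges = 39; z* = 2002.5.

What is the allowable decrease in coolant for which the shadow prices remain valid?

45

Binding constraints: inspection, coolant. The basis is B = [[3,4],[3,1]] with det -9.
Per unit decrease in coolant, x* moves by d = (-0.4444, 0.3333).
The basis stays optimal until mill time becomes binding; allowable decrease = 45 L.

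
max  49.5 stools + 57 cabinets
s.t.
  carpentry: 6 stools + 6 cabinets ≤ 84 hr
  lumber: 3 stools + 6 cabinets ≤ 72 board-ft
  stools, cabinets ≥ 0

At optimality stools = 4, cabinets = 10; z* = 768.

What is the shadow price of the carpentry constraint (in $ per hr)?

Check each constraint at x*: carpentry 84/84 (tight); lumber 72/72 (tight).
The binding rows give the dual system: 6·y_carpentry + 3·y_lumber = 49.5 and 6·y_carpentry + 6·y_lumber = 57.
→ y_carpentry = 7 and y_lumber = 2.5.
Shadow price of carpentry = 7.

7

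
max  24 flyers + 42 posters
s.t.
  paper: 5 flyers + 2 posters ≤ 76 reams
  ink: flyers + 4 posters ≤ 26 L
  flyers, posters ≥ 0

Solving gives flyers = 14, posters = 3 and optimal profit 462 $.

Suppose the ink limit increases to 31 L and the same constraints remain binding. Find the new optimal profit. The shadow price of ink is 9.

Δb = 5, so new z* = 462 + (9)·(5) = 462 + 45 = 507.

507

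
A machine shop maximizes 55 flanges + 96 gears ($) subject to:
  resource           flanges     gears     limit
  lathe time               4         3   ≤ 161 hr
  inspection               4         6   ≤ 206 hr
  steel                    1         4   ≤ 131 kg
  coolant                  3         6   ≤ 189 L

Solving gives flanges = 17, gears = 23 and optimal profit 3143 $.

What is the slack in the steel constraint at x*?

22

steel used = 1·17 + 4·23 = 109; slack = 131 − 109 = 22.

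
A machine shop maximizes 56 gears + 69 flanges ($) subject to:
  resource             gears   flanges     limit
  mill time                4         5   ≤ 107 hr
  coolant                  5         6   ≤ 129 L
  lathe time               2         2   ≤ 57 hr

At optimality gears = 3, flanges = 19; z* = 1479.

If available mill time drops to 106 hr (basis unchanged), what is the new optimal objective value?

At the optimum: mill time uses 107 of 107 (binding); coolant uses 129 of 129 (binding); lathe time uses 44 of 57 (slack = 13).
Slack constraints have shadow price 0 (complementary slackness).
The binding rows give the dual system: 4·y_mill time + 5·y_coolant = 56 and 5·y_mill time + 6·y_coolant = 69.
Solving: y_mill time = 9, y_coolant = 4.
Δz = y_mill time·Δb = 9 × (-1) = -9, so new z* = 1479 − 9 = 1470.

1470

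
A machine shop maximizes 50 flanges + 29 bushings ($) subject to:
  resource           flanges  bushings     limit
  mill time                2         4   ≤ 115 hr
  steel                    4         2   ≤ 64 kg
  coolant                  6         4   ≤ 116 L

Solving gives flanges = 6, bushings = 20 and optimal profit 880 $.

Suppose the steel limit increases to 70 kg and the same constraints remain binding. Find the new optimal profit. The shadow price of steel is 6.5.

919

Δb = 6, so new z* = 880 + (6.5)·(6) = 880 + 39 = 919.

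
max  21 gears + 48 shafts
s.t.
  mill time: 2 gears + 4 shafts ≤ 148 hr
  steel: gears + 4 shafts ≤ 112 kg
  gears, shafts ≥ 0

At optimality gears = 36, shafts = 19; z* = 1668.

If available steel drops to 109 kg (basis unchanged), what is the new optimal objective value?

1659

At the optimum: mill time uses 148 of 148 (binding); steel uses 112 of 112 (binding).
From A_Bᵀ y = c: 2·y_mill time + 1·y_steel = 21; 4·y_mill time + 4·y_steel = 48.
This yields shadow prices y_mill time = 9, y_steel = 3.
Δz = y_steel·Δb = 3 × (-3) = -9, so new z* = 1668 − 9 = 1659.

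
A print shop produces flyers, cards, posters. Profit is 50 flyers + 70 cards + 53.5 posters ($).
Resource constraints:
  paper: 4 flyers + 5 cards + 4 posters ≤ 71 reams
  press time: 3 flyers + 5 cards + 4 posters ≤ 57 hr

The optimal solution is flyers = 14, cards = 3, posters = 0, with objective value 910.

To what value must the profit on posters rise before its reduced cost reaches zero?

Check each constraint at x*: paper 71/71 (tight); press time 57/57 (tight).
Dual feasibility on the basic columns requires 4·y_paper + 3·y_press time = 50, 5·y_paper + 5·y_press time = 70.
Solving: y_paper = 8, y_press time = 6.
posters enters the basis when its profit ≥ yᵀa₃ = 8·4 + 6·4 = 56.

56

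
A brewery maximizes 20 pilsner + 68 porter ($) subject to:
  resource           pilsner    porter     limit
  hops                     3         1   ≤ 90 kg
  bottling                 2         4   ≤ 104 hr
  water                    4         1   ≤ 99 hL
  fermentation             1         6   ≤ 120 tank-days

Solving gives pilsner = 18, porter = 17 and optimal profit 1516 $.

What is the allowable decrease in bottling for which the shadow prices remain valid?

24

Binding constraints: bottling, fermentation. The basis is B = [[2,4],[1,6]] with det 8.
Per unit decrease in bottling, x* moves by d = (-0.75, 0.125).
The basis stays optimal until pilsner reaches 0; allowable decrease = 24 hr.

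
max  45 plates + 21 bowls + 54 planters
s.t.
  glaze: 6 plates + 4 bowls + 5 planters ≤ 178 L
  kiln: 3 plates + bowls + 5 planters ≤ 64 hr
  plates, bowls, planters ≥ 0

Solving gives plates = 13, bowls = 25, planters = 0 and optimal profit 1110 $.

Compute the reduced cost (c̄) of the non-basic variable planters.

At the optimum: glaze uses 178 of 178 (binding); kiln uses 64 of 64 (binding).
Dual feasibility on the basic columns requires 6·y_glaze + 3·y_kiln = 45, 4·y_glaze + 1·y_kiln = 21.
Solving: y_glaze = 3, y_kiln = 9.
Reduced cost of planters: c₃ − yᵀa₃ = 54 − (3·5 + 9·5) = 54 − 60 = -6.

-6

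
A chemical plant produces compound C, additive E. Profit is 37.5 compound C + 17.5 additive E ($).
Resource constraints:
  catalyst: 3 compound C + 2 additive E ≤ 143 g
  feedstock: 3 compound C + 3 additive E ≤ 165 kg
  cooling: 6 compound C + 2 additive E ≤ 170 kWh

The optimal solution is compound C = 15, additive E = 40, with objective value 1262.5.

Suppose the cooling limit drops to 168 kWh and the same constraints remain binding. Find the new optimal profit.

1252.5

Check each constraint at x*: catalyst 125/143 (slack 18); feedstock 165/165 (tight); cooling 170/170 (tight).
By complementary slackness, y = 0 for the non-binding constraint.
Dual feasibility on the basic columns requires 3·y_feedstock + 6·y_cooling = 37.5, 3·y_feedstock + 2·y_cooling = 17.5.
→ y_feedstock = 2.5 and y_cooling = 5.
Δz = y_cooling·Δb = 5 × (-2) = -10, so new z* = 1262.5 − 10 = 1252.5.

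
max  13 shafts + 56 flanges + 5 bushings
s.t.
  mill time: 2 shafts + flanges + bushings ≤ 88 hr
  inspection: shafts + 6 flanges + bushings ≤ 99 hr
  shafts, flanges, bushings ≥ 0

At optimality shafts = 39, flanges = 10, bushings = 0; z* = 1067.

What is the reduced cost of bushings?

-6

Check each constraint at x*: mill time 88/88 (tight); inspection 99/99 (tight).
From A_Bᵀ y = c: 2·y_mill time + 1·y_inspection = 13; 1·y_mill time + 6·y_inspection = 56.
This yields shadow prices y_mill time = 2, y_inspection = 9.
Reduced cost of bushings: c₃ − yᵀa₃ = 5 − (2·1 + 9·1) = 5 − 11 = -6.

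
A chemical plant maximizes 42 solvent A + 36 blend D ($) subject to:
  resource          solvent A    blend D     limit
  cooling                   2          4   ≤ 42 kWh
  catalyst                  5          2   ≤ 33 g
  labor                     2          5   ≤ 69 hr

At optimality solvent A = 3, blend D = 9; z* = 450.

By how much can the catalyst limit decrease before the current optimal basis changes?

Binding constraints: cooling, catalyst. The basis is B = [[2,4],[5,2]] with det -16.
Per unit decrease in catalyst, x* moves by d = (-0.25, 0.125).
The basis stays optimal until solvent A reaches 0; allowable decrease = 12 g.

12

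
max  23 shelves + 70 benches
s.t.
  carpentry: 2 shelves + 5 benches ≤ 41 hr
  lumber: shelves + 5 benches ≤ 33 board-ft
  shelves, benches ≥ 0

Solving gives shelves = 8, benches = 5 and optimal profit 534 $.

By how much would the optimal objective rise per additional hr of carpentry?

9

Both carpentry and lumber are binding at x*.
The binding rows give the dual system: 2·y_carpentry + 1·y_lumber = 23 and 5·y_carpentry + 5·y_lumber = 70.
Solving: y_carpentry = 9, y_lumber = 5.
Shadow price of carpentry = 9.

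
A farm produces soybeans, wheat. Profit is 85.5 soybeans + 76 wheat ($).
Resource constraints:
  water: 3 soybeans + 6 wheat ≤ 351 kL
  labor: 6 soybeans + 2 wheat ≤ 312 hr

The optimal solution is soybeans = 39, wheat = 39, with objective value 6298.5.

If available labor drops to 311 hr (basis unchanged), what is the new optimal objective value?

Both water and labor are binding at x*.
The binding rows give the dual system: 3·y_water + 6·y_labor = 85.5 and 6·y_water + 2·y_labor = 76.
Solving: y_water = 9.5, y_labor = 9.5.
Δz = y_labor·Δb = 9.5 × (-1) = -9.5, so new z* = 6298.5 − 9.5 = 6289.

6289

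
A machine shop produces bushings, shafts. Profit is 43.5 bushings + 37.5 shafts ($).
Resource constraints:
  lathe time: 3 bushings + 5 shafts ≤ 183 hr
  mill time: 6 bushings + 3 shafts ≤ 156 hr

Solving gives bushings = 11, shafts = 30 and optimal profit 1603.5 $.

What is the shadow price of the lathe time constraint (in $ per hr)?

4.5

At the optimum: lathe time uses 183 of 183 (binding); mill time uses 156 of 156 (binding).
From A_Bᵀ y = c: 3·y_lathe time + 6·y_mill time = 43.5; 5·y_lathe time + 3·y_mill time = 37.5.
This yields shadow prices y_lathe time = 4.5, y_mill time = 5.
Shadow price of lathe time = 4.5.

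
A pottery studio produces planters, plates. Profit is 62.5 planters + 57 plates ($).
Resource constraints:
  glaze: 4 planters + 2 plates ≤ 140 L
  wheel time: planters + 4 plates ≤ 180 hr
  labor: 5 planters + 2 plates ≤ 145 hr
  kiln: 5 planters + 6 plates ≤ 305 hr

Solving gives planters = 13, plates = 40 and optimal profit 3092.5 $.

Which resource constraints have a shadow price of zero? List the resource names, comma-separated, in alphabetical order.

glaze: 132/140 (slack 8)
wheel time: 173/180 (slack 7)
labor: 145/145 (binding)
kiln: 305/305 (binding)
By complementary slackness, a constraint with positive slack has shadow price 0 → glaze, wheel time.

glaze, wheel time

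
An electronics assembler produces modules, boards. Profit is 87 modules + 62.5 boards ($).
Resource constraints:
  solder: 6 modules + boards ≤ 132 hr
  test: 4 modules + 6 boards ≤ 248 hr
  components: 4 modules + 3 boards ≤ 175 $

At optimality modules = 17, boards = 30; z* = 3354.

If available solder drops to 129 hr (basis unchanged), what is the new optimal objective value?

At the optimum: solder uses 132 of 132 (binding); test uses 248 of 248 (binding); components uses 158 of 175 (slack = 17).
Slack constraints have shadow price 0 (complementary slackness).
From A_Bᵀ y = c: 6·y_solder + 4·y_test = 87; 1·y_solder + 6·y_test = 62.5.
This yields shadow prices y_solder = 8.5, y_test = 9.
Δz = y_solder·Δb = 8.5 × (-3) = -25.5, so new z* = 3354 − 25.5 = 3328.5.

3328.5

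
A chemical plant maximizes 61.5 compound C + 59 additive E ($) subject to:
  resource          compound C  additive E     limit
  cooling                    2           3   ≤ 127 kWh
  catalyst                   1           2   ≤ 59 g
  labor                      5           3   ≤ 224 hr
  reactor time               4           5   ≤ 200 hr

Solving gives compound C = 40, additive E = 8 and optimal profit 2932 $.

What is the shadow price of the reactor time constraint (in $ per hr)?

8.5

Check each constraint at x*: cooling 104/127 (slack 23); catalyst 56/59 (slack 3); labor 224/224 (tight); reactor time 200/200 (tight).
Since cooling, catalyst are not tight, their duals are 0.
The binding rows give the dual system: 5·y_labor + 4·y_reactor time = 61.5 and 3·y_labor + 5·y_reactor time = 59.
This yields shadow prices y_labor = 5.5, y_reactor time = 8.5.
Shadow price of reactor time = 8.5.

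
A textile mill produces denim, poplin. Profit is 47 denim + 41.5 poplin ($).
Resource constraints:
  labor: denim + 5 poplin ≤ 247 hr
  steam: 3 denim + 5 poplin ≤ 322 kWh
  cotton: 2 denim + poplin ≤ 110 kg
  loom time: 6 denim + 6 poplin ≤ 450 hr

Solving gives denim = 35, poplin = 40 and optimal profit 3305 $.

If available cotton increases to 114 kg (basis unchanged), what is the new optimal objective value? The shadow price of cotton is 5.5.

3327

Δb = 4, so new z* = 3305 + (5.5)·(4) = 3305 + 22 = 3327.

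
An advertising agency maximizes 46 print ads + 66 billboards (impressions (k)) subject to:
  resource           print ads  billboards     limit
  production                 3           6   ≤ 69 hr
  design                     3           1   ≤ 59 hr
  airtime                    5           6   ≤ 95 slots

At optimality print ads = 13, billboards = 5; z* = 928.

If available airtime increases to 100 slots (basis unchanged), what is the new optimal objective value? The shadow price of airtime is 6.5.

Δb = 5, so new z* = 928 + (6.5)·(5) = 928 + 32.5 = 960.5.

960.5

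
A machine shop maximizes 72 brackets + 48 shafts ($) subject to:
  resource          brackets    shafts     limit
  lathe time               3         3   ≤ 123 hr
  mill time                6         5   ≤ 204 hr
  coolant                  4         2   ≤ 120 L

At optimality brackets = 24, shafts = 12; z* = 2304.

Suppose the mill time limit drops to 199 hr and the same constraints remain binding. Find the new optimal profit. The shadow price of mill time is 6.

Δb = -5, so new z* = 2304 + (6)·(-5) = 2304 − 30 = 2274.

2274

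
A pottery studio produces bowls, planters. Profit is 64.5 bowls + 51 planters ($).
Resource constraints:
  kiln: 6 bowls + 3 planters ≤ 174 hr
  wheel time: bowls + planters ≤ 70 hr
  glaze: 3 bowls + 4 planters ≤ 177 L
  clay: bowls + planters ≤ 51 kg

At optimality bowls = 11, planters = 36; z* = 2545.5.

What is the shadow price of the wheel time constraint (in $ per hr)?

Binding: kiln and glaze. Non-binding: wheel time (23 unused), clay (4 unused).
By complementary slackness, y = 0 for the non-binding constraints.
From A_Bᵀ y = c: 6·y_kiln + 3·y_glaze = 64.5; 3·y_kiln + 4·y_glaze = 51.
Solving: y_kiln = 7, y_glaze = 7.5.
Shadow price of wheel time = 0.

0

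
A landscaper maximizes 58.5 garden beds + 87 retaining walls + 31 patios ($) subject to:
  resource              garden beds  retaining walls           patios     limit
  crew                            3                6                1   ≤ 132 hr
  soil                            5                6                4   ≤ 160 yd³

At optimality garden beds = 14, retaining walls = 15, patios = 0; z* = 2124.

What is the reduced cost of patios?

-6

Both crew and soil are binding at x*.
Dual feasibility on the basic columns requires 3·y_crew + 5·y_soil = 58.5, 6·y_crew + 6·y_soil = 87.
→ y_crew = 7 and y_soil = 7.5.
Reduced cost of patios: c₃ − yᵀa₃ = 31 − (7·1 + 7.5·4) = 31 − 37 = -6.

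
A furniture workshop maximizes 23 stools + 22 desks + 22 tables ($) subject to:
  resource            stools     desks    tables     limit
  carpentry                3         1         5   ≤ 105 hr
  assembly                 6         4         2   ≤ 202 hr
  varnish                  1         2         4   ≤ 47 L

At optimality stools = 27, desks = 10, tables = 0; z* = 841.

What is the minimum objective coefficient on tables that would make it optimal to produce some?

Binding: assembly and varnish. Non-binding: carpentry (14 unused).
Slack constraints have shadow price 0 (complementary slackness).
The binding rows give the dual system: 6·y_assembly + 1·y_varnish = 23 and 4·y_assembly + 2·y_varnish = 22.
→ y_assembly = 3 and y_varnish = 5.
tables enters the basis when its profit ≥ yᵀa₃ = 3·2 + 5·4 = 26.

26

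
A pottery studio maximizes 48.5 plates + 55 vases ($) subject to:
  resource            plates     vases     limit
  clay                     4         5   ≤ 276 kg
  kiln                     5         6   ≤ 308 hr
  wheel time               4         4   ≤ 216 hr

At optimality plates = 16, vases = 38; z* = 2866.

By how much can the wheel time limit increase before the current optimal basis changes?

Binding constraints: kiln, wheel time. The basis is B = [[5,6],[4,4]] with det -4.
Per unit increase in wheel time, x* moves by d = (1.5, -1.25).
The basis stays optimal until vases reaches 0; allowable increase = 30.4 hr.

30.4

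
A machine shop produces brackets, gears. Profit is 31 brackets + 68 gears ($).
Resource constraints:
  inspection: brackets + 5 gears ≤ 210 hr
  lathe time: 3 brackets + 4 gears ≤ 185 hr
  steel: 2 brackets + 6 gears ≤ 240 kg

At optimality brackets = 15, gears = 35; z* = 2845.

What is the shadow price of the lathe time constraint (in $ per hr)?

5

Binding: lathe time and steel. Non-binding: inspection (20 unused).
Since inspection is not tight, its dual is 0.
From A_Bᵀ y = c: 3·y_lathe time + 2·y_steel = 31; 4·y_lathe time + 6·y_steel = 68.
This yields shadow prices y_lathe time = 5, y_steel = 8.
Shadow price of lathe time = 5.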